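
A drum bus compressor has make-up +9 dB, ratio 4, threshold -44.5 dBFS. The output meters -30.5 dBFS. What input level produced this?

-24.5 dBFS

Stripping the +9 dB make-up gives -39.5 dBFS at the gain stage.
That's 5 dB above the -44.5 dBFS threshold.
Undo the ratio: input overshoot = 5 × 4 = 20 dB, giving input = -24.5 dBFS.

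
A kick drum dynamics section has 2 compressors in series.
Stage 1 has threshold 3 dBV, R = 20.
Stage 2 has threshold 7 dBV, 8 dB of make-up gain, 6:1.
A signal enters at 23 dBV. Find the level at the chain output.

12 dBV

Stage 1: overshoot 20 dB → 20/20 = 1 dB → 4 dBV.
Stage 2: below threshold (4 ≤ 7); passes unchanged; make-up brings it to 12 dBV.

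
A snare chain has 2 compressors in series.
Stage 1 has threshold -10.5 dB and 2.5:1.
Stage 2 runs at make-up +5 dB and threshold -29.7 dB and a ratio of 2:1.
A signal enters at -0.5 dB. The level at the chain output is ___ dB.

Stage 1: -0.5 dB is 10 dB over -10.5 dB; at 2.5:1 that becomes 4 dB over, giving -6.5 dB.
Stage 2: 23.2 dB above -29.7 dB, reduced 2:1 to 11.6 dB above → -18.1 dB; +5 dB make-up → -13.1 dB.

-13.1 dB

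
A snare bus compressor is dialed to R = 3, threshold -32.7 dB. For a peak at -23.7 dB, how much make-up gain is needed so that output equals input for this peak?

6 dB

Without make-up, output = threshold + overshoot/3 = -32.7 + 3 = -29.7 dB.
Gap to target: 6 dB.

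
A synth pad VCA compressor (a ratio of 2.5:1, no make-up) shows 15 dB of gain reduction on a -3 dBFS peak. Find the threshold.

-28 dBFS

Input is 25 dB above T (since output overshoot × R = input overshoot: (-18 − T)·2.5 = -3 − T gives T = -28 dBFS).
Check: -28 + (-3 − (-28))/2.5 = -28 + 10 = -18 dBFS. ✓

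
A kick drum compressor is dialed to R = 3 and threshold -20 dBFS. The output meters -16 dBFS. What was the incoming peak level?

-8 dBFS

The compressed level sits -16 − (-20) = 4 dB over threshold.
Before 3:1 compression the overshoot was 4 × 3 = 12 dB, so input = -20 + 12 = -8 dBFS.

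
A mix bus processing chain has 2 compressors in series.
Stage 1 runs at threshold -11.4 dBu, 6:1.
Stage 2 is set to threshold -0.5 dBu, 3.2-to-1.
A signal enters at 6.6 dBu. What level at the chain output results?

-8.4 dBu

Stage 1: overshoot 18 dB → 18/6 = 3 dB → -8.4 dBu.
Stage 2: below threshold (-8.4 ≤ -0.5); passes unchanged; output -8.4 dBu.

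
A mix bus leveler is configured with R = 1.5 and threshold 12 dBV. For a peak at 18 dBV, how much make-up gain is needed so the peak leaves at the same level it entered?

2 dB

Overshoot 6 dB → 6/1.5 = 4 dB after compression, so the compressed level is 12 + 4 = 16 dBV.
Make-up = target − compressed = 18 − 16 = 2 dB.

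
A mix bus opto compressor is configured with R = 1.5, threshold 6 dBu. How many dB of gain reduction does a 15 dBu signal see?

3 dB

Overshoot = 15 − 6 = 9 dB.
After 1.5:1 compression the overshoot becomes 9/1.5 = 6 dB.
Gain reduction = 9 − 6 = 3 dB.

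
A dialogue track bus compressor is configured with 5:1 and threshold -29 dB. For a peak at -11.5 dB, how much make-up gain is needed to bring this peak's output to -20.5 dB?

Without make-up, output = threshold + overshoot/5 = -29 + 3.5 = -25.5 dB.
Gap to target: 5 dB.

5 dB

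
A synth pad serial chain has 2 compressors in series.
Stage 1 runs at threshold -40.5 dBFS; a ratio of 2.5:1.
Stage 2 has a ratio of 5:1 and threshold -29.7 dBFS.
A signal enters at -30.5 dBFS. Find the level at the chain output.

-36.5 dBFS

Stage 1: overshoot 10 dB → 10/2.5 = 4 dB → -36.5 dBFS.
Stage 2: -36.5 dBFS is at or below the -29.7 dBFS threshold — no compression; output -36.5 dBFS.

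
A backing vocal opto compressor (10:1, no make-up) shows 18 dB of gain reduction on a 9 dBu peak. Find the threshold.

-11 dBu

Input is 20 dB above T (since output overshoot × R = input overshoot: (-9 − T)·10 = 9 − T gives T = -11 dBu).
Check: -11 + (9 − (-11))/10 = -11 + 2 = -9 dBu. ✓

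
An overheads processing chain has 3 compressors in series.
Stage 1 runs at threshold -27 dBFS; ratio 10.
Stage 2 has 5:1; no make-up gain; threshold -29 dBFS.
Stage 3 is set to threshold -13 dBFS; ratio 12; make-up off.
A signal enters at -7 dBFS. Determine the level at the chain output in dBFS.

-28.2 dBFS

Stage 1: overshoot 20 dB → 20/10 = 2 dB → -25 dBFS.
Stage 2: -25 dBFS is 4 dB over -29 dBFS; at 5:1 that becomes 0.8 dB over, giving -28.2 dBFS.
Stage 3: below threshold (-28.2 ≤ -13); passes unchanged; output -28.2 dBFS.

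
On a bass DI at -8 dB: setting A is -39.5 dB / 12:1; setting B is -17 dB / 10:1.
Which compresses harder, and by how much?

A, by 20.775 dB

A: 31.5 dB over, compressed to 2.625 dB over, so 28.875 dB of GR.
B: 9 dB over, compressed to 0.9 dB over, so 8.1 dB of GR.
A applies 20.775 dB more gain reduction.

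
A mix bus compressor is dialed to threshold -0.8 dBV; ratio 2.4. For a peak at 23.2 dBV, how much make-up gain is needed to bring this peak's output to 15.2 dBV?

6 dB

Without make-up, output = threshold + overshoot/2.4 = -0.8 + 10 = 9.2 dBV.
Gap to target: 6 dB.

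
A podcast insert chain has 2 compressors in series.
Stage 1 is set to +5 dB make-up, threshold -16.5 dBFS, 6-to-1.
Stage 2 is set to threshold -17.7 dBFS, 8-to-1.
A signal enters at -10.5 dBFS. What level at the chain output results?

-16.8 dBFS

Stage 1: 6 dB above -16.5 dBFS, reduced 6:1 to 1 dB above → -15.5 dBFS; +5 dB make-up → -10.5 dBFS.
Stage 2: overshoot 7.2 dB → 7.2/8 = 0.9 dB → -16.8 dBFS.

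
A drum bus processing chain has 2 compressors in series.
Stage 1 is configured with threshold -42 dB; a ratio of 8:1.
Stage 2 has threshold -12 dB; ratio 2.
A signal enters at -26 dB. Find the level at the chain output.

Stage 1: overshoot 16 dB → 16/8 = 2 dB → -40 dB.
Stage 2: -40 dB is at or below the -12 dB threshold — no compression; output -40 dB.

-40 dB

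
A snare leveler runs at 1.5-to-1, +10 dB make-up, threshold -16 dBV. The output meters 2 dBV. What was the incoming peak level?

Remove make-up: 2 − 10 = -8 dBV.
Post-compression overshoot = -8 − (-16) = 8 dB.
Before 1.5:1 compression the overshoot was 8 × 1.5 = 12 dB, so input = -16 + 12 = -4 dBV.

-4 dBV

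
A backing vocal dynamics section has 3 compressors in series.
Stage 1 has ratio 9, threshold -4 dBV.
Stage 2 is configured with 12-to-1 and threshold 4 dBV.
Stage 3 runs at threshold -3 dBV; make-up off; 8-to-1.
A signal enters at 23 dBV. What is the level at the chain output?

Stage 1: overshoot 27 dB → 27/9 = 3 dB → -1 dBV.
Stage 2: below threshold (-1 ≤ 4); passes unchanged; output -1 dBV.
Stage 3: -1 dBV is 2 dB over -3 dBV; at 8:1 that becomes 0.25 dB over, giving -2.75 dBV.

-2.75 dBV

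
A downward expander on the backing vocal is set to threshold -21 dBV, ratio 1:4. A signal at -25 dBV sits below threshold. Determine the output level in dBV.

-37 dBV

Undershoot = (-21) − (-25) = 4 dB.
At 1:4, that expands to 16 dB under threshold.
Output = -21 − 16 = -37 dBV.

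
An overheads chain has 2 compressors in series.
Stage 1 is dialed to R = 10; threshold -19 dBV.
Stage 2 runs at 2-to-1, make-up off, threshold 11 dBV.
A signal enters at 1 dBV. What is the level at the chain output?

-17 dBV

Stage 1: overshoot 20 dB → 20/10 = 2 dB → -17 dBV.
Stage 2: -17 dBV ≤ 11 dBV, so stage 2 doesn't engage; output -17 dBV.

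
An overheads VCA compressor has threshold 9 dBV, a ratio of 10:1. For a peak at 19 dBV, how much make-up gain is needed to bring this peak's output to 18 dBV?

8 dB

The peak compresses to 9 + 10/10 = 10 dBV.
To reach 18 dBV requires 18 − 10 = 8 dB of make-up.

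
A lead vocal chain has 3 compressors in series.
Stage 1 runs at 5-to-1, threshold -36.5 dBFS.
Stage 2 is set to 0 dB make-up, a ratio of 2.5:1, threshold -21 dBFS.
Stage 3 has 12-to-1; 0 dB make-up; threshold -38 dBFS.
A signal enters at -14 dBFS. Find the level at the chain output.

-37.5 dBFS

Stage 1: -14 dBFS is 22.5 dB over -36.5 dBFS; at 5:1 that becomes 4.5 dB over, giving -32 dBFS.
Stage 2: below threshold (-32 ≤ -21); passes unchanged; output -32 dBFS.
Stage 3: -32 dBFS is 6 dB over -38 dBFS; at 12:1 that becomes 0.5 dB over, giving -37.5 dBFS.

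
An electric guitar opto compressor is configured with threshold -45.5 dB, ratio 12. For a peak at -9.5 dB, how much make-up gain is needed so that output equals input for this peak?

Overshoot 36 dB → 36/12 = 3 dB after compression, so the compressed level is -45.5 + 3 = -42.5 dB.
Make-up = target − compressed = -9.5 − (-42.5) = 33 dB.

33 dB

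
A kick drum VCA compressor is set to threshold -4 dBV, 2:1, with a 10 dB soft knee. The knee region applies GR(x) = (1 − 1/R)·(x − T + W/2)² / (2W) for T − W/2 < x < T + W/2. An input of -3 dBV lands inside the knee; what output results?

-3.9 dBV

x − T + W/2 = -3 − (-4) + 5 = 6.
GR = (1 − 1/2) × 6² / 20 = 0.5 × 36 / 20 = 0.9 dB.
Output = -3 − 0.9 = -3.9 dBV.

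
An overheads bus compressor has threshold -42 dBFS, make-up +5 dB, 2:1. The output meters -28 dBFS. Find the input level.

Stripping the +5 dB make-up gives -33 dBFS at the gain stage.
That's 9 dB above the -42 dBFS threshold.
Undo the ratio: input overshoot = 9 × 2 = 18 dB, giving input = -24 dBFS.

-24 dBFS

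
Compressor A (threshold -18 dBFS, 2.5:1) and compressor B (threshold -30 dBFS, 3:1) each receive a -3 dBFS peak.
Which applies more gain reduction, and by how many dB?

B, by 9 dB

A: overshoot 15 dB → output overshoot 6 dB → GR 9 dB.
B: overshoot 27 dB → output overshoot 9 dB → GR 18 dB.
Difference: 9 dB in favour of B.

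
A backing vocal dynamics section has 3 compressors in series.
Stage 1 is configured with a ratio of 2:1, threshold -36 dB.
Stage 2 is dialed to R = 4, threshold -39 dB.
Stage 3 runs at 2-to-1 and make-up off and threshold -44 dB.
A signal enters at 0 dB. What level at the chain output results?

-38.875 dB

Stage 1: 36 dB above -36 dB, reduced 2:1 to 18 dB above → -18 dB.
Stage 2: overshoot 21 dB → 21/4 = 5.25 dB → -33.75 dB.
Stage 3: -33.75 dB is 10.25 dB over -44 dB; at 2:1 that becomes 5.125 dB over, giving -38.875 dB.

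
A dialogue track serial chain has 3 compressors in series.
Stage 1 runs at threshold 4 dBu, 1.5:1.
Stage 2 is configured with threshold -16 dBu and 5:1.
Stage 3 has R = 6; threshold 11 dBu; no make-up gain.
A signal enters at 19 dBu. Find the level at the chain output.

Stage 1: 19 dBu is 15 dB over 4 dBu; at 1.5:1 that becomes 10 dB over, giving 14 dBu.
Stage 2: overshoot 30 dB → 30/5 = 6 dB → -10 dBu.
Stage 3: below threshold (-10 ≤ 11); passes unchanged; output -10 dBu.

-10 dBu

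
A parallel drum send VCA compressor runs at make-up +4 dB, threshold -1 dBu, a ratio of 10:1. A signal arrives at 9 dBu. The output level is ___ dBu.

The input is 10 dB above the -1 dBu threshold.
The 10 dB excess becomes 1 dB after 10:1 reduction.
Output = -1 + 1 = 0 dBu; make-up adds 4 dB, giving 4 dBu.

4 dBu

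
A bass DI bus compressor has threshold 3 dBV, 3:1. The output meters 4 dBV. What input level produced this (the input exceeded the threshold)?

6 dBV

That's 1 dB above the 3 dBV threshold.
Undo the ratio: input overshoot = 1 × 3 = 3 dB, giving input = 6 dBV.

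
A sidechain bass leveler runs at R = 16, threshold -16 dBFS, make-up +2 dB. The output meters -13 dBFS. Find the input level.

Before make-up, the level was -13 − 2 = -15 dBFS.
That's 1 dB above the -16 dBFS threshold.
Input overshoot = R × output overshoot = 16 dB → input = -16 + 16 = 0 dBFS.

0 dBFS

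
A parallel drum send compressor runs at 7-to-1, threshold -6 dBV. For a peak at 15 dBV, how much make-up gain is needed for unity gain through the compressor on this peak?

18 dB

The peak compresses to -6 + 21/7 = -3 dBV.
To reach 15 dBV requires 15 − (-3) = 18 dB of make-up.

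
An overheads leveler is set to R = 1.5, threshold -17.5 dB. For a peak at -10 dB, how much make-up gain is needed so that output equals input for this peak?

The peak compresses to -17.5 + 7.5/1.5 = -12.5 dB.
To reach -10 dB requires -10 − (-12.5) = 2.5 dB of make-up.

2.5 dB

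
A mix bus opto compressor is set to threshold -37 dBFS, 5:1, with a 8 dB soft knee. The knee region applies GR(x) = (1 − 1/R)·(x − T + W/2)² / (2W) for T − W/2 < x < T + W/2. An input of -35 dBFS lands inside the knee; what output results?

-36.8 dBFS

x − T + W/2 = -35 − (-37) + 4 = 6.
GR = (1 − 1/5) × 6² / 16 = 0.8 × 36 / 16 = 1.8 dB.
Output = -35 − 1.8 = -36.8 dBFS.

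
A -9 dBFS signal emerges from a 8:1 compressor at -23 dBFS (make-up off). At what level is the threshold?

-25 dBFS

Gain reduction = -9 − (-23) = 14 dB; output overshoot = GR / (R − 1) = 14 / 7 = 2 dB.
Threshold = output − output overshoot = -23 − 2 = -25 dBFS.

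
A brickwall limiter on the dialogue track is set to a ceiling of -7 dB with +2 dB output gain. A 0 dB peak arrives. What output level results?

-5 dB

A brickwall limiter is an ∞:1 compressor: any input above the ceiling is clamped to -7 dB.
Output gain then adds 2 dB: -7 + 2 = -5 dB.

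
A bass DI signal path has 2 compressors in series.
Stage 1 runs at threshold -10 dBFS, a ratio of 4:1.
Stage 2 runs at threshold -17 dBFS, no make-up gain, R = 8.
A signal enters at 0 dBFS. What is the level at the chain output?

Stage 1: overshoot 10 dB → 10/4 = 2.5 dB → -7.5 dBFS.
Stage 2: overshoot 9.5 dB → 9.5/8 = 1.1875 dB → -15.8125 dBFS.

-15.8125 dBFS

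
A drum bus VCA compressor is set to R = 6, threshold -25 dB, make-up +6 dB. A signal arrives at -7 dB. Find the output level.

-16 dB

Overshoot: -7 − (-25) = 18 dB.
6:1 compression reduces that to 18/6 = 3 dB over.
Output = -25 + 3 = -22 dB; make-up adds 6 dB, giving -16 dB.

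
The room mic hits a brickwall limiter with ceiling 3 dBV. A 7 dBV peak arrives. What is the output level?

At ∞:1, everything above 3 dBV is held at the ceiling.

3 dBV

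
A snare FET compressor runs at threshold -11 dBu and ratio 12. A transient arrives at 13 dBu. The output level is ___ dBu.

-9 dBu

Overshoot: 13 − (-11) = 24 dB.
The 24 dB excess becomes 2 dB after 12:1 reduction.
So the level is -11 + 2 = -9 dBu.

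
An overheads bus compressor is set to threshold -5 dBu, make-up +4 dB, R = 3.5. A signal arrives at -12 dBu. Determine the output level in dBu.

-12 dBu is 7 dB below the -5 dBu threshold, so no gain reduction is applied.
Make-up gain adds 4 dB: -12 + 4 = -8 dBu.

-8 dBu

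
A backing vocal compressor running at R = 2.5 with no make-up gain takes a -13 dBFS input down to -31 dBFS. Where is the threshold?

-43 dBFS

Input is 30 dB above T (since output overshoot × R = input overshoot: (-31 − T)·2.5 = -13 − T gives T = -43 dBFS).
Check: -43 + (-13 − (-43))/2.5 = -43 + 12 = -31 dBFS. ✓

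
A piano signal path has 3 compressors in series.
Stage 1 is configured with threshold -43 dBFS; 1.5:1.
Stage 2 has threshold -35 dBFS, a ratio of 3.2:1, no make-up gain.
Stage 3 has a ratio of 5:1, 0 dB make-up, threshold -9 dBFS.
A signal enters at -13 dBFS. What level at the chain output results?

-31.25 dBFS

Stage 1: -13 dBFS is 30 dB over -43 dBFS; at 1.5:1 that becomes 20 dB over, giving -23 dBFS.
Stage 2: overshoot 12 dB → 12/3.2 = 3.75 dB → -31.25 dBFS.
Stage 3: below threshold (-31.25 ≤ -9); passes unchanged; output -31.25 dBFS.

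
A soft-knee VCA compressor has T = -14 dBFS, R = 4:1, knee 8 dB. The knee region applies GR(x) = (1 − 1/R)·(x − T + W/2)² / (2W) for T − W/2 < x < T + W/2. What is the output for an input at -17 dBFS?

x − T + W/2 = -17 − (-14) + 4 = 1.
GR = (1 − 1/4) × 1² / 16 = 0.75 × 1 / 16 = 0.046875 dB.
Output = -17 − 0.046875 = -17.046875 dBFS.

-17.046875 dBFS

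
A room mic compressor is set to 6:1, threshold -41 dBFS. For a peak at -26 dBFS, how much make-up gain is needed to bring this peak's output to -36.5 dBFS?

Without make-up, output = threshold + overshoot/6 = -41 + 2.5 = -38.5 dBFS.
Gap to target: 2 dB.

2 dB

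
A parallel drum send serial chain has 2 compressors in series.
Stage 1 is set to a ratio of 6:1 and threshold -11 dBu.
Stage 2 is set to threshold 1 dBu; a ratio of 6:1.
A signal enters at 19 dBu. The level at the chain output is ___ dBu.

-6 dBu

Stage 1: 30 dB above -11 dBu, reduced 6:1 to 5 dB above → -6 dBu.
Stage 2: -6 dBu is at or below the 1 dBu threshold — no compression; output -6 dBu.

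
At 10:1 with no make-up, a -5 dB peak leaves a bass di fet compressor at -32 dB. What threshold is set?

Let T be the threshold. Output overshoot = (input overshoot)/R, so -32 − T = (-5 − T)/10.
10·(-32 − T) = -5 − T → 9·T = -320 − (-5) = -315.
T = -315/9 = -35 dB.

-35 dB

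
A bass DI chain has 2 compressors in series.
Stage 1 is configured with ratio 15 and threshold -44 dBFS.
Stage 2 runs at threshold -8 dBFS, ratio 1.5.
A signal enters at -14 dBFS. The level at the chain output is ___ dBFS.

Stage 1: -14 dBFS is 30 dB over -44 dBFS; at 15:1 that becomes 2 dB over, giving -42 dBFS.
Stage 2: below threshold (-42 ≤ -8); passes unchanged; output -42 dBFS.

-42 dBFS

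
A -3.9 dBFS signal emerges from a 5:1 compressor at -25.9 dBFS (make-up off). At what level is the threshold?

-31.4 dBFS

Input is 27.5 dB above T (since output overshoot × R = input overshoot: (-25.9 − T)·5 = -3.9 − T gives T = -31.4 dBFS).
Check: -31.4 + (-3.9 − (-31.4))/5 = -31.4 + 5.5 = -25.9 dBFS. ✓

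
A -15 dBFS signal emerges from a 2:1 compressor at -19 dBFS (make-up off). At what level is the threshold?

Gain reduction = -15 − (-19) = 4 dB; output overshoot = GR / (R − 1) = 4 / 1 = 4 dB.
Threshold = output − output overshoot = -19 − 4 = -23 dBFS.

-23 dBFS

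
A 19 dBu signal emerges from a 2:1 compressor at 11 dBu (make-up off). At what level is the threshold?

3 dBu

Gain reduction = 19 − 11 = 8 dB; output overshoot = GR / (R − 1) = 8 / 1 = 8 dB.
Threshold = output − output overshoot = 11 − 8 = 3 dBu.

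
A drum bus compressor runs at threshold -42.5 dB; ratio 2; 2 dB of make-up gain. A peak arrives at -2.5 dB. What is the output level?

-2.5 dB sits 40 dB over threshold.
2:1 compression reduces that to 40/2 = 20 dB over.
That puts the output at -22.5 dB; make-up adds 2 dB, giving -20.5 dB.

-20.5 dB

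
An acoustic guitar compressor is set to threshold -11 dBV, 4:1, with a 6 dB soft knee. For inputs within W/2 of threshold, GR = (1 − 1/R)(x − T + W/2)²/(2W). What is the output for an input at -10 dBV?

-11 dBV

x − T + W/2 = -10 − (-11) + 3 = 4.
GR = (1 − 1/4) × 4² / 12 = 0.75 × 16 / 12 = 1 dB.
Output = -10 − 1 = -11 dBV.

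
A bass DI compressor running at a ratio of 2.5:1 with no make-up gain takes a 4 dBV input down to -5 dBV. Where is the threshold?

Gain reduction = 4 − (-5) = 9 dB; output overshoot = GR / (R − 1) = 9 / 1.5 = 6 dB.
Threshold = output − output overshoot = -5 − 6 = -11 dBV.

-11 dBV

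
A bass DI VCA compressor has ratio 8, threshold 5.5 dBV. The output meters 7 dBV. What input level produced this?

17.5 dBV

The compressed level sits 7 − 5.5 = 1.5 dB over threshold.
Input overshoot = R × output overshoot = 12 dB → input = 5.5 + 12 = 17.5 dBV.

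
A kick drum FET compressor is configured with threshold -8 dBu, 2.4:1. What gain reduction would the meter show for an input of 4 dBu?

The signal is 12 dB above threshold.
At 2.4:1, output sits 12/2.4 = 5 dB above threshold.
So the signal is attenuated by 12 − 5 = 7 dB.

7 dB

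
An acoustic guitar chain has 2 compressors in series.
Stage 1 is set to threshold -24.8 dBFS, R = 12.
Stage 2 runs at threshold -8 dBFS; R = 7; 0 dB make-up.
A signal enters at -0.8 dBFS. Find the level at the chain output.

-22.8 dBFS

Stage 1: -0.8 dBFS is 24 dB over -24.8 dBFS; at 12:1 that becomes 2 dB over, giving -22.8 dBFS.
Stage 2: below threshold (-22.8 ≤ -8); passes unchanged; output -22.8 dBFS.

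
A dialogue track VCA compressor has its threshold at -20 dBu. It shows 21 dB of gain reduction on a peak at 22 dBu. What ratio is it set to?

Input overshoot = 22 − (-20) = 42 dB.
Output overshoot = 42 − 21 = 21 dB.
Ratio = input overshoot / output overshoot = 42 / 21 = 2.

2:1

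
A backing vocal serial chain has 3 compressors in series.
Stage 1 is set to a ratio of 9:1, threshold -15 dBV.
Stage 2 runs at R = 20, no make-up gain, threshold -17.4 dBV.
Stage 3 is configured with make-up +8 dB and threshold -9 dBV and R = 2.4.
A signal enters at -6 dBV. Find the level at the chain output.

-9.23 dBV

Stage 1: 9 dB above -15 dBV, reduced 9:1 to 1 dB above → -14 dBV.
Stage 2: -14 dBV is 3.4 dB over -17.4 dBV; at 20:1 that becomes 0.17 dB over, giving -17.23 dBV.
Stage 3: -17.23 dBV is at or below the -9 dBV threshold — no compression; make-up brings it to -9.23 dBV.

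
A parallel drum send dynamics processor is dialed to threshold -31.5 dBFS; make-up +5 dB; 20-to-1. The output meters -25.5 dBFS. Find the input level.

Remove make-up: -25.5 − 5 = -30.5 dBFS.
The compressed level sits -30.5 − (-31.5) = 1 dB over threshold.
Before 20:1 compression the overshoot was 1 × 20 = 20 dB, so input = -31.5 + 20 = -11.5 dBFS.

-11.5 dBFS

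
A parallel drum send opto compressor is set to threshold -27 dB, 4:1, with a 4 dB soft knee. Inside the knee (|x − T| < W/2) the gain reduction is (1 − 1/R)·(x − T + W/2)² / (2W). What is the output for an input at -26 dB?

-26.84375 dB

x − T + W/2 = -26 − (-27) + 2 = 3.
GR = (1 − 1/4) × 3² / 8 = 0.75 × 9 / 8 = 0.84375 dB.
Output = -26 − 0.84375 = -26.84375 dB.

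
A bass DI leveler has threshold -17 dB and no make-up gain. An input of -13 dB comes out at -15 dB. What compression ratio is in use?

2:1

Input overshoot = -13 − (-17) = 4 dB; output overshoot = -15 − (-17) = 2 dB.
Ratio = 4 / 2 = 2.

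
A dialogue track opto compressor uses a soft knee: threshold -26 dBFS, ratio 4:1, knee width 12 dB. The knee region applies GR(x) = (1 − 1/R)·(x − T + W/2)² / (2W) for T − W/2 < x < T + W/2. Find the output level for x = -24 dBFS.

x − T + W/2 = -24 − (-26) + 6 = 8.
GR = (1 − 1/4) × 8² / 24 = 0.75 × 64 / 24 = 2 dB.
Output = -24 − 2 = -26 dBFS.

-26 dBFS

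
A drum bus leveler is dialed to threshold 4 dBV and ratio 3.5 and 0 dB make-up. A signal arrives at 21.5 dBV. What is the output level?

9 dBV

Overshoot: 21.5 − 4 = 17.5 dB.
At 3.5:1 the overshoot is divided by 3.5, leaving 5 dB above threshold.
Output = 4 + 5 = 9 dBV.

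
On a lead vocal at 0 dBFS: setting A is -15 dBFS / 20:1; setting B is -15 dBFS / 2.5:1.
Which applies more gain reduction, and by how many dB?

A, by 5.25 dB

A: 15 dB over, compressed to 0.75 dB over, so 14.25 dB of GR.
B: 15 dB over, compressed to 6 dB over, so 9 dB of GR.
A reduces 5.25 dB more.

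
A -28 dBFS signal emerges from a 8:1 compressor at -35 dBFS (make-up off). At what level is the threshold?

Let T be the threshold. Output overshoot = (input overshoot)/R, so -35 − T = (-28 − T)/8.
8·(-35 − T) = -28 − T → 7·T = -280 − (-28) = -252.
T = -252/7 = -36 dBFS.

-36 dBFS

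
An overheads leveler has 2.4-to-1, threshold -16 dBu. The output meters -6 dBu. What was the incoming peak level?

8 dBu

The compressed level sits -6 − (-16) = 10 dB over threshold.
Before 2.4:1 compression the overshoot was 10 × 2.4 = 24 dB, so input = -16 + 24 = 8 dBu.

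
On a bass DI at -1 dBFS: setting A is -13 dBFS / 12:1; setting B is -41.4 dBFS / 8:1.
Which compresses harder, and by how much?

B, by 24.35 dB

A: GR = 12 − 12/12 = 11 dB.
B: GR = 40.4 − 40.4/8 = 35.35 dB.
B applies 24.35 dB more gain reduction.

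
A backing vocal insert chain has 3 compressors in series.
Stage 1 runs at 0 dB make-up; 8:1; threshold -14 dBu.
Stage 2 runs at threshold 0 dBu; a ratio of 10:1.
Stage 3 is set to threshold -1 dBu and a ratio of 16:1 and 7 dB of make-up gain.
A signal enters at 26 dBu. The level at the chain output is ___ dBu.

Stage 1: 40 dB above -14 dBu, reduced 8:1 to 5 dB above → -9 dBu.
Stage 2: below threshold (-9 ≤ 0); passes unchanged; output -9 dBu.
Stage 3: -9 dBu ≤ -1 dBu, so stage 3 doesn't engage; make-up brings it to -2 dBu.

-2 dBu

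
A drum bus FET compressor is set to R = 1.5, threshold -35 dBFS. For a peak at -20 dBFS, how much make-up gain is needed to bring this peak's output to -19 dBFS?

6 dB

Without make-up, output = threshold + overshoot/1.5 = -35 + 10 = -25 dBFS.
Gap to target: 6 dB.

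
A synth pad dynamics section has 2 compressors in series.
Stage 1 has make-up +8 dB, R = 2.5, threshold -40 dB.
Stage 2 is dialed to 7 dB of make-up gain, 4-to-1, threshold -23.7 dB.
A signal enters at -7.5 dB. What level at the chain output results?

-15.525 dB

Stage 1: 32.5 dB above -40 dB, reduced 2.5:1 to 13 dB above → -27 dB; +8 dB make-up → -19 dB.
Stage 2: -19 dB is 4.7 dB over -23.7 dB; at 4:1 that becomes 1.175 dB over, giving -22.525 dB; +7 dB make-up → -15.525 dB.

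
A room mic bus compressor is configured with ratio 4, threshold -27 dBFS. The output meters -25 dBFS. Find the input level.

The compressed level sits -25 − (-27) = 2 dB over threshold.
Undo the ratio: input overshoot = 2 × 4 = 8 dB, giving input = -19 dBFS.

-19 dBFS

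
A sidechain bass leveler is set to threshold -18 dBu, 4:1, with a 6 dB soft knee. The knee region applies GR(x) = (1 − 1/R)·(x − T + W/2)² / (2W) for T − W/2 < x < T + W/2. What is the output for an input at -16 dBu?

-17.5625 dBu

x − T + W/2 = -16 − (-18) + 3 = 5.
GR = (1 − 1/4) × 5² / 12 = 0.75 × 25 / 12 = 1.5625 dB.
Output = -16 − 1.5625 = -17.5625 dBu.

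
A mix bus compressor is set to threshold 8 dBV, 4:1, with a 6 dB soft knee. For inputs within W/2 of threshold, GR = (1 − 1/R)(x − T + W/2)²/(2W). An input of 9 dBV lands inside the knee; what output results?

8 dBV

x − T + W/2 = 9 − 8 + 3 = 4.
GR = (1 − 1/4) × 4² / 12 = 0.75 × 16 / 12 = 1 dB.
Output = 9 − 1 = 8 dBV.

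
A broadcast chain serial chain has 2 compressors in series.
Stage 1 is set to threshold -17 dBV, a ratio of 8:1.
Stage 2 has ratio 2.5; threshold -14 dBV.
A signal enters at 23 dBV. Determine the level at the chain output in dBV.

Stage 1: 40 dB above -17 dBV, reduced 8:1 to 5 dB above → -12 dBV.
Stage 2: overshoot 2 dB → 2/2.5 = 0.8 dB → -13.2 dBV.

-13.2 dBV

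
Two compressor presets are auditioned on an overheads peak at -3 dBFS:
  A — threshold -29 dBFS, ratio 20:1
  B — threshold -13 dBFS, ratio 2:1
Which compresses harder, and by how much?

A, by 19.7 dB

A: overshoot 26 dB → output overshoot 1.3 dB → GR 24.7 dB.
B: overshoot 10 dB → output overshoot 5 dB → GR 5 dB.
Difference: 19.7 dB in favour of A.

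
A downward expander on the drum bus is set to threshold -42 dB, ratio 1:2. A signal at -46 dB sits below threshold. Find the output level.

-50 dB

Undershoot = (-42) − (-46) = 4 dB.
At 1:2, that expands to 8 dB under threshold.
Output = -42 − 8 = -50 dB.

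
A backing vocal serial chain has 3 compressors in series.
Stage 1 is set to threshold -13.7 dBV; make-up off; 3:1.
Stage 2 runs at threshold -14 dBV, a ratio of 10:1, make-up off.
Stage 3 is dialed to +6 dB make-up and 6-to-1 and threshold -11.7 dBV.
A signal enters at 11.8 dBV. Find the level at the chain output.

-7.12 dBV

Stage 1: overshoot 25.5 dB → 25.5/3 = 8.5 dB → -5.2 dBV.
Stage 2: 8.8 dB above -14 dBV, reduced 10:1 to 0.88 dB above → -13.12 dBV.
Stage 3: below threshold (-13.12 ≤ -11.7); passes unchanged; make-up brings it to -7.12 dBV.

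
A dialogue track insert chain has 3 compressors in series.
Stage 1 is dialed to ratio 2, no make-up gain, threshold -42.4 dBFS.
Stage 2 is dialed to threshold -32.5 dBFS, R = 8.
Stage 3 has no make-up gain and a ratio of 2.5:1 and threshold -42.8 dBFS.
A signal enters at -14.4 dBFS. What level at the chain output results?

Stage 1: overshoot 28 dB → 28/2 = 14 dB → -28.4 dBFS.
Stage 2: -28.4 dBFS is 4.1 dB over -32.5 dBFS; at 8:1 that becomes 0.5125 dB over, giving -31.9875 dBFS.
Stage 3: 10.8125 dB above -42.8 dBFS, reduced 2.5:1 to 4.325 dB above → -38.475 dBFS.

-38.475 dBFS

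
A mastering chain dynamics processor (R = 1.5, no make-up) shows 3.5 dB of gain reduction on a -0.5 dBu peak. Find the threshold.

Gain reduction = -0.5 − (-4) = 3.5 dB; output overshoot = GR / (R − 1) = 3.5 / 0.5 = 7 dB.
Threshold = output − output overshoot = -4 − 7 = -11 dBu.

-11 dBu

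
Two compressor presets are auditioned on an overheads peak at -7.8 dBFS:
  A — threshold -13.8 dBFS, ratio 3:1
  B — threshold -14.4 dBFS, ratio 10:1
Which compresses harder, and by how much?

B, by 1.94 dB

A: 6 dB over, compressed to 2 dB over, so 4 dB of GR.
B: 6.6 dB over, compressed to 0.66 dB over, so 5.94 dB of GR.
B applies 1.94 dB more gain reduction.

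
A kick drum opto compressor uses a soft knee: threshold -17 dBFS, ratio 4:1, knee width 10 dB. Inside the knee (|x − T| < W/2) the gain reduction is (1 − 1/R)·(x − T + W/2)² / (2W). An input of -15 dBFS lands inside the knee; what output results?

-16.8375 dBFS

x − T + W/2 = -15 − (-17) + 5 = 7.
GR = (1 − 1/4) × 7² / 20 = 0.75 × 49 / 20 = 1.8375 dB.
Output = -15 − 1.8375 = -16.8375 dBFS.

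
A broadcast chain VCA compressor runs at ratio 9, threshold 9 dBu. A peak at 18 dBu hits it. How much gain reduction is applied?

18 dBu exceeds the threshold by 9 dB.
At 9:1, output sits 9/9 = 1 dB above threshold.
So the signal is attenuated by 9 − 1 = 8 dB.

8 dB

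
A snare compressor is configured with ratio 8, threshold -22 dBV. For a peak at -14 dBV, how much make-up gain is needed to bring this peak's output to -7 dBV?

14 dB

Without make-up, output = threshold + overshoot/8 = -22 + 1 = -21 dBV.
Gap to target: 14 dB.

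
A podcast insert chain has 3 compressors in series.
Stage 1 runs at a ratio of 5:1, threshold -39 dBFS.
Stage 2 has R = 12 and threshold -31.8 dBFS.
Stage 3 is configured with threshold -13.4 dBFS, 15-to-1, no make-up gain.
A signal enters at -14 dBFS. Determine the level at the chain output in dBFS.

-34 dBFS

Stage 1: overshoot 25 dB → 25/5 = 5 dB → -34 dBFS.
Stage 2: -34 dBFS is at or below the -31.8 dBFS threshold — no compression; output -34 dBFS.
Stage 3: -34 dBFS ≤ -13.4 dBFS, so stage 3 doesn't engage; output -34 dBFS.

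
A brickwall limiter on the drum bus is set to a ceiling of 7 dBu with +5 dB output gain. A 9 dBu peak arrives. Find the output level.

The limiter clamps the peak to its 7 dBu ceiling.
Output gain then adds 5 dB: 7 + 5 = 12 dBu.

12 dBu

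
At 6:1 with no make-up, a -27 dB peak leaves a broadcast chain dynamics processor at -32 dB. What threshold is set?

Gain reduction = -27 − (-32) = 5 dB; output overshoot = GR / (R − 1) = 5 / 5 = 1 dB.
Threshold = output − output overshoot = -32 − 1 = -33 dB.

-33 dB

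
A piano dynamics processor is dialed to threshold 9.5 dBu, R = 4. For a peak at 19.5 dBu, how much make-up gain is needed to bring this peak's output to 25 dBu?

13 dB

The peak compresses to 9.5 + 10/4 = 12 dBu.
To reach 25 dBu requires 25 − 12 = 13 dB of make-up.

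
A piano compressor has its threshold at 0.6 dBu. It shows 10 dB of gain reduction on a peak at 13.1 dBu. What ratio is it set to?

5:1

Input overshoot = 13.1 − 0.6 = 12.5 dB.
Output overshoot = 12.5 − 10 = 2.5 dB.
Ratio = input overshoot / output overshoot = 12.5 / 2.5 = 5.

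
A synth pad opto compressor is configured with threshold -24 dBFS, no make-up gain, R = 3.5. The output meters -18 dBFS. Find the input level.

-3 dBFS

Post-compression overshoot = -18 − (-24) = 6 dB.
Before 3.5:1 compression the overshoot was 6 × 3.5 = 21 dB, so input = -24 + 21 = -3 dBFS.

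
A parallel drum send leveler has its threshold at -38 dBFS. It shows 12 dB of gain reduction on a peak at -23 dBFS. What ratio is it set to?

5:1

Input overshoot = -23 − (-38) = 15 dB.
Output overshoot = 15 − 12 = 3 dB.
Ratio = input overshoot / output overshoot = 15 / 3 = 5.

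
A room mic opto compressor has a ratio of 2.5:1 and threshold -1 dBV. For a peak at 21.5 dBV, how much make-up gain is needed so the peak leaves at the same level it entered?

Overshoot 22.5 dB → 22.5/2.5 = 9 dB after compression, so the compressed level is -1 + 9 = 8 dBV.
Make-up = target − compressed = 21.5 − 8 = 13.5 dB.

13.5 dB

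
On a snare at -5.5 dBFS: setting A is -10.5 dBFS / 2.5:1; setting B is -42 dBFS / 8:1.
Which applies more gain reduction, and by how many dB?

A: 5 dB over, compressed to 2 dB over, so 3 dB of GR.
B: 36.5 dB over, compressed to 4.5625 dB over, so 31.9375 dB of GR.
Difference: 28.9375 dB in favour of B.

B, by 28.9375 dB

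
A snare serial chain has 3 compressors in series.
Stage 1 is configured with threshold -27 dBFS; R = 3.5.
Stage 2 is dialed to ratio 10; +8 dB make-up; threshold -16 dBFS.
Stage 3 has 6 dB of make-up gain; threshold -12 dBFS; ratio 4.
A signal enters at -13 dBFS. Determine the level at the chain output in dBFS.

Stage 1: 14 dB above -27 dBFS, reduced 3.5:1 to 4 dB above → -23 dBFS.
Stage 2: -23 dBFS ≤ -16 dBFS, so stage 2 doesn't engage; make-up brings it to -15 dBFS.
Stage 3: -15 dBFS ≤ -12 dBFS, so stage 3 doesn't engage; make-up brings it to -9 dBFS.

-9 dBFS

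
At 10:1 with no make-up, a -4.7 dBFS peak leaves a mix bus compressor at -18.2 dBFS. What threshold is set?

Gain reduction = -4.7 − (-18.2) = 13.5 dB; output overshoot = GR / (R − 1) = 13.5 / 9 = 1.5 dB.
Threshold = output − output overshoot = -18.2 − 1.5 = -19.7 dBFS.

-19.7 dBFS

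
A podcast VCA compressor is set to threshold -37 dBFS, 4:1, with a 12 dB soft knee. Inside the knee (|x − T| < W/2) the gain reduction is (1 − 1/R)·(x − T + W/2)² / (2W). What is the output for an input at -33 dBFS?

x − T + W/2 = -33 − (-37) + 6 = 10.
GR = (1 − 1/4) × 10² / 24 = 0.75 × 100 / 24 = 3.125 dB.
Output = -33 − 3.125 = -36.125 dBFS.

-36.125 dBFS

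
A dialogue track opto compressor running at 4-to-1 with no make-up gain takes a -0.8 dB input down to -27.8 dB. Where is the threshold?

Input is 36 dB above T (since output overshoot × R = input overshoot: (-27.8 − T)·4 = -0.8 − T gives T = -36.8 dB).
Check: -36.8 + (-0.8 − (-36.8))/4 = -36.8 + 9 = -27.8 dB. ✓

-36.8 dB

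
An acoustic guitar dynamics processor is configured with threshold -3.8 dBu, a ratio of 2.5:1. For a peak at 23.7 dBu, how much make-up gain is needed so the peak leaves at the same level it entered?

16.5 dB

The peak compresses to -3.8 + 27.5/2.5 = 7.2 dBu.
To reach 23.7 dBu requires 23.7 − 7.2 = 16.5 dB of make-up.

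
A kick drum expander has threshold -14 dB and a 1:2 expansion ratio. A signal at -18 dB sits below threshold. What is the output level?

-22 dB

Below threshold, a 1:2 expander applies gain = (2−1)×(T − x) of attenuation.
(2−1) × 4 = 4 dB, so output = -18 − 4 = -22 dB.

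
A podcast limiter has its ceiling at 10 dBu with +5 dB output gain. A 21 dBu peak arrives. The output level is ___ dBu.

The limiter clamps the peak to its 10 dBu ceiling.
Output gain then adds 5 dB: 10 + 5 = 15 dBu.

15 dBu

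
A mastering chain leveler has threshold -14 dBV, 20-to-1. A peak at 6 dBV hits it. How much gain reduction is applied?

6 dBV exceeds the threshold by 20 dB.
After 20:1 compression the overshoot becomes 20/20 = 1 dB.
GR = overshoot in − overshoot out = 20 − 1 = 19 dB.

19 dB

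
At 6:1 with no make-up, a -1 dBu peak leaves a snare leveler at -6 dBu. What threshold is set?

-7 dBu

Input is 6 dB above T (since output overshoot × R = input overshoot: (-6 − T)·6 = -1 − T gives T = -7 dBu).
Check: -7 + (-1 − (-7))/6 = -7 + 1 = -6 dBu. ✓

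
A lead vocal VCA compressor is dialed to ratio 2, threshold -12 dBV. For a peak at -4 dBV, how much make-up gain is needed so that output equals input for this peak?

4 dB

The peak compresses to -12 + 8/2 = -8 dBV.
To reach -4 dBV requires -4 − (-8) = 4 dB of make-up.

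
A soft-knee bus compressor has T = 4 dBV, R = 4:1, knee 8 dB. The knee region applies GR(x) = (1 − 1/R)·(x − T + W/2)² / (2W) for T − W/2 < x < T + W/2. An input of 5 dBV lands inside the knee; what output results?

x − T + W/2 = 5 − 4 + 4 = 5.
GR = (1 − 1/4) × 5² / 16 = 0.75 × 25 / 16 = 1.171875 dB.
Output = 5 − 1.171875 = 3.828125 dBV.

3.828125 dBV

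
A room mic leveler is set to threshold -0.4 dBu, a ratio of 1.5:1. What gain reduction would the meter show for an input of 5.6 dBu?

2 dB

The signal is 6 dB above threshold.
A 1.5:1 ratio leaves 4 dB of that excess.
GR = overshoot in − overshoot out = 6 − 4 = 2 dB.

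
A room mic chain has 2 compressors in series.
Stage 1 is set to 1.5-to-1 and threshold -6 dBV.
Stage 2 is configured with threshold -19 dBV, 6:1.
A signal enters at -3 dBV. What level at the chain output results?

-16.5 dBV

Stage 1: 3 dB above -6 dBV, reduced 1.5:1 to 2 dB above → -4 dBV.
Stage 2: overshoot 15 dB → 15/6 = 2.5 dB → -16.5 dBV.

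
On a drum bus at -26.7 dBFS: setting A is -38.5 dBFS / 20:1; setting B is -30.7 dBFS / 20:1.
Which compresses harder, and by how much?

A, by 7.41 dB

A: overshoot 11.8 dB → output overshoot 0.59 dB → GR 11.21 dB.
B: overshoot 4 dB → output overshoot 0.2 dB → GR 3.8 dB.
A reduces 7.41 dB more.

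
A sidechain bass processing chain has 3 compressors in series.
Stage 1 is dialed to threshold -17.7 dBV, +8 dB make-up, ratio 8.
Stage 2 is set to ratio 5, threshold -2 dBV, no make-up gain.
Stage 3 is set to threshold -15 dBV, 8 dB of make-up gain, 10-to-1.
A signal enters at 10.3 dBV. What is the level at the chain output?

-6.12 dBV

Stage 1: 10.3 dBV is 28 dB over -17.7 dBV; at 8:1 that becomes 3.5 dB over, giving -14.2 dBV; +8 dB make-up → -6.2 dBV.
Stage 2: below threshold (-6.2 ≤ -2); passes unchanged; output -6.2 dBV.
Stage 3: overshoot 8.8 dB → 8.8/10 = 0.88 dB → -14.12 dBV; +8 dB make-up → -6.12 dBV.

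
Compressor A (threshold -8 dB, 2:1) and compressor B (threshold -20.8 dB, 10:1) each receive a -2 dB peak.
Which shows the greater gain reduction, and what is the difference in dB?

A: 6 dB over, compressed to 3 dB over, so 3 dB of GR.
B: 18.8 dB over, compressed to 1.88 dB over, so 16.92 dB of GR.
B applies 13.92 dB more gain reduction.

B, by 13.92 dB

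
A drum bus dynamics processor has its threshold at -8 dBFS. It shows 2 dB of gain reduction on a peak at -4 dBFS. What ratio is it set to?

2:1

Input overshoot = -4 − (-8) = 4 dB.
Output overshoot = 4 − 2 = 2 dB.
Ratio = input overshoot / output overshoot = 4 / 2 = 2.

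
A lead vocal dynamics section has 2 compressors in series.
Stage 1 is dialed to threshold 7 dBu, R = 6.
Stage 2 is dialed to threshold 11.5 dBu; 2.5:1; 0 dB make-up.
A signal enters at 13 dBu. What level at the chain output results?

8 dBu

Stage 1: 13 dBu is 6 dB over 7 dBu; at 6:1 that becomes 1 dB over, giving 8 dBu.
Stage 2: 8 dBu is at or below the 11.5 dBu threshold — no compression; output 8 dBu.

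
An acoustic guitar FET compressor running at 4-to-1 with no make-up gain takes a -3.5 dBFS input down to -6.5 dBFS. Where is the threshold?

Input is 4 dB above T (since output overshoot × R = input overshoot: (-6.5 − T)·4 = -3.5 − T gives T = -7.5 dBFS).
Check: -7.5 + (-3.5 − (-7.5))/4 = -7.5 + 1 = -6.5 dBFS. ✓

-7.5 dBFS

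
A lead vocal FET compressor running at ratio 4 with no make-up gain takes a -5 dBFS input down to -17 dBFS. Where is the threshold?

Gain reduction = -5 − (-17) = 12 dB; output overshoot = GR / (R − 1) = 12 / 3 = 4 dB.
Threshold = output − output overshoot = -17 − 4 = -21 dBFS.

-21 dBFS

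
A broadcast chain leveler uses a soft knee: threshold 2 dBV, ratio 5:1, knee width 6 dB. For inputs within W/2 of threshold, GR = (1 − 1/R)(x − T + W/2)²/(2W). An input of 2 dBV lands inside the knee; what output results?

1.4 dBV

x − T + W/2 = 2 − 2 + 3 = 3.
GR = (1 − 1/5) × 3² / 12 = 0.8 × 9 / 12 = 0.6 dB.
Output = 2 − 0.6 = 1.4 dBV.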